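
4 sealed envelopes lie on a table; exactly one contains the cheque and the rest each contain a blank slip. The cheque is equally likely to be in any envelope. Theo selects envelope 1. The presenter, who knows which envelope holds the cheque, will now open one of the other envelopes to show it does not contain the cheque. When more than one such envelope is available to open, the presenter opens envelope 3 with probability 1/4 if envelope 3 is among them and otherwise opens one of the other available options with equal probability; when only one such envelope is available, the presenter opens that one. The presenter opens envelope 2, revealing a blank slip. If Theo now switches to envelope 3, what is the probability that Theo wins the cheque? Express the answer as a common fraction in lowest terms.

Condition on the true location of the cheque.
If it is in envelope 1 (prior 1/4): envelope 3 is available but not opened; envelope 2 gets probability (1 − 1/4)/2 = 3/8; weight (1/4)·(3/8) = 3/32.
If it is in envelope 2 (prior 1/4): the presenter opened envelope 2, so this case is ruled out; weight (1/4)·0 = 0.
If it is in envelope 3 (prior 1/4): envelope 3 holds the prize so is unavailable; the presenter chooses uniformly among the 2 others, probability 1/2; weight (1/4)·(1/2) = 1/8.
If it is in envelope 4 (prior 1/4): envelope 3 is available but not opened, probability 3/4; weight (1/4)·(3/4) = 3/16.
The weights sum to 13/32.
So P(the cheque in envelope 3 | the presenter opened envelope 2) = (1/8) / (13/32) = 4/13.

4/13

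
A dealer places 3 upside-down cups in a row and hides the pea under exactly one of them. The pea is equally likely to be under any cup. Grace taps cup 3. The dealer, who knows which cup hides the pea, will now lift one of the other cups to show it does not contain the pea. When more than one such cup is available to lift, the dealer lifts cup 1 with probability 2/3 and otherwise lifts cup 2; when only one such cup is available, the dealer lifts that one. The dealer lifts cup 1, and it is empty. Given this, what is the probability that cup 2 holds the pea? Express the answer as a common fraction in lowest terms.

3/5

Apply Bayes' rule, conditioning on where the pea actually is.
If it is under cup 1 (prior 1/3): the dealer opened cup 1, so this case is ruled out; weight (1/3)·0 = 0.
If it is under cup 2 (prior 1/3): only cup 1 is available, probability 1; weight (1/3)·1 = 1/3.
If it is under cup 3 (prior 1/3): cup 1 is available, opened with probability 2/3; weight (1/3)·(2/3) = 2/9.
The weights sum to 5/9.
So P(the pea under cup 2 | the dealer opened cup 1) = (1/3) / (5/9) = 3/5.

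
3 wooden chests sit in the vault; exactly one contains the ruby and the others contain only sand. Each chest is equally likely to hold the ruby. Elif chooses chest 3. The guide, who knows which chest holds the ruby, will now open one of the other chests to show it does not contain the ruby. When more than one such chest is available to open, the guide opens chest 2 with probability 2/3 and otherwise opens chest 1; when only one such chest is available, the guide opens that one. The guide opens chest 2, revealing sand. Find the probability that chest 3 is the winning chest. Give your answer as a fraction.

2/5

Apply Bayes' rule, conditioning on where the ruby actually is.
If it is in chest 1 (prior 1/3): only chest 2 is available, probability 1; weight (1/3)·1 = 1/3.
If it is in chest 2 (prior 1/3): the guide opened chest 2, so this case is ruled out; weight (1/3)·0 = 0.
If it is in chest 3 (prior 1/3): chest 2 is available, opened with probability 2/3; weight (1/3)·(2/3) = 2/9.
The weights sum to 5/9.
So P(the ruby in chest 3 | the guide opened chest 2) = (2/9) / (5/9) = 2/5.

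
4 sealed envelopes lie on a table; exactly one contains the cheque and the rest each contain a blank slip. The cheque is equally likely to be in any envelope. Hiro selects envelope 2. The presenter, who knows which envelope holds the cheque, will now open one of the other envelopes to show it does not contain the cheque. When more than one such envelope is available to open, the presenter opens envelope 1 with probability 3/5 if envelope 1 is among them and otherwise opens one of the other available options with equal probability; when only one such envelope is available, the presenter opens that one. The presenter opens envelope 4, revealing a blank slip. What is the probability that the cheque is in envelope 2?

2/11

Apply Bayes' rule, conditioning on where the cheque actually is.
If it is in envelope 1 (prior 1/4): envelope 1 holds the prize so is unavailable; the presenter chooses uniformly among the 2 others, probability 1/2; weight (1/4)·(1/2) = 1/8.
If it is in envelope 2 (prior 1/4): envelope 1 is available but not opened; envelope 4 gets probability (1 − 3/5)/2 = 1/5; weight (1/4)·(1/5) = 1/20.
If it is in envelope 3 (prior 1/4): envelope 1 is available but not opened, probability 2/5; weight (1/4)·(2/5) = 1/10.
If it is in envelope 4 (prior 1/4): the presenter opened envelope 4, so this case is ruled out; weight (1/4)·0 = 0.
The weights sum to 11/40.
So P(the cheque in envelope 2 | the presenter opened envelope 4) = (1/20) / (11/40) = 2/11.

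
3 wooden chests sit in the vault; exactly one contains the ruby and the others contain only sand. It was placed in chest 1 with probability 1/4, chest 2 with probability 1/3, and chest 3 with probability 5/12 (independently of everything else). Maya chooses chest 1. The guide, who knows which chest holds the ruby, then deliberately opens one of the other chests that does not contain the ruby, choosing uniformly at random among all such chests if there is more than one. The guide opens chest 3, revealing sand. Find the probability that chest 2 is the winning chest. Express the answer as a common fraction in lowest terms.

Consider each possible location of the ruby in turn.
If it is in chest 1 (prior 1/4): the guide has 2 equally likely choices, so probability 1/2; weight (1/4)·(1/2) = 1/8.
If it is in chest 2 (prior 1/3): the guide has no choice, probability 1; weight (1/3)·1 = 1/3.
If it is in chest 3 (prior 5/12): the guide opened chest 3, so this case is ruled out; weight (5/12)·0 = 0.
The weights sum to 11/24.
So P(the ruby in chest 2 | the guide opened chest 3) = (1/3) / (11/24) = 8/11.

8/11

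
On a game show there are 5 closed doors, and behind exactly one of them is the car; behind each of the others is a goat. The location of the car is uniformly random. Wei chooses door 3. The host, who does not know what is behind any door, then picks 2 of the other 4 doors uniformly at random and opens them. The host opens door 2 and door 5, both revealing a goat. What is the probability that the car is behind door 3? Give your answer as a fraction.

Consider each possible location of the car in turn.
If it is behind any of doors 1, 3, and 4 (prior 1/5 each): the host picks exactly this set with probability 1/6 regardless, and none is the prize; weight (1/5)·(1/6) = 1/30 each.
If it is behind either of doors 2 and 5 (prior 1/5 each): that door was opened and seen not to hold the prize — ruled out; weight (1/5)·0 = 0 each.
The weights sum to 1/10.
So P(the car behind door 3 | the host opened door 2 and door 5) = (1/30) / (1/10) = 1/3.

1/3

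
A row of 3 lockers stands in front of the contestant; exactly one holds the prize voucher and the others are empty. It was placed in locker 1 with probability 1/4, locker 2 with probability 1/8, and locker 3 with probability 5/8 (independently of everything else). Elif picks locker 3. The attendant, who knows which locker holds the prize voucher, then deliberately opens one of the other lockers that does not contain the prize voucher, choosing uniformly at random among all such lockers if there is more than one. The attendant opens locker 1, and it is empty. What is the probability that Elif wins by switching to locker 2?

2/7

Apply Bayes' rule, conditioning on where the prize voucher actually is.
If it is in locker 1 (prior 1/4): the attendant opened locker 1, so this case is ruled out; weight (1/4)·0 = 0.
If it is in locker 2 (prior 1/8): the attendant has no choice, probability 1; weight (1/8)·1 = 1/8.
If it is in locker 3 (prior 5/8): the attendant has 2 equally likely choices, so probability 1/2; weight (5/8)·(1/2) = 5/16.
The weights sum to 7/16.
So P(the prize voucher in locker 2 | the attendant opened locker 1) = (1/8) / (7/16) = 2/7.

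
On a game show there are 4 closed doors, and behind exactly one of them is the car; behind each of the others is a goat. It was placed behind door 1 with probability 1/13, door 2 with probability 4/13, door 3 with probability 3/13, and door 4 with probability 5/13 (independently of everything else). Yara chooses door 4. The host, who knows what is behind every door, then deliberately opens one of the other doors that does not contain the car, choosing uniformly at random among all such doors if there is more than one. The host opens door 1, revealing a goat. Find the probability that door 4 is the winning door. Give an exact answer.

10/31

Condition on the true location of the car.
If it is behind door 1 (prior 1/13): the host opened door 1, so this case is ruled out; weight (1/13)·0 = 0.
If it is behind door 2 (prior 4/13): the host has 2 equally likely choices, so probability 1/2; weight (4/13)·(1/2) = 2/13.
If it is behind door 3 (prior 3/13): the host has 2 equally likely choices, so probability 1/2; weight (3/13)·(1/2) = 3/26.
If it is behind door 4 (prior 5/13): the host has 3 equally likely choices, so probability 1/3; weight (5/13)·(1/3) = 5/39.
The weights sum to 31/78.
So P(the car behind door 4 | the host opened door 1) = (5/39) / (31/78) = 10/31.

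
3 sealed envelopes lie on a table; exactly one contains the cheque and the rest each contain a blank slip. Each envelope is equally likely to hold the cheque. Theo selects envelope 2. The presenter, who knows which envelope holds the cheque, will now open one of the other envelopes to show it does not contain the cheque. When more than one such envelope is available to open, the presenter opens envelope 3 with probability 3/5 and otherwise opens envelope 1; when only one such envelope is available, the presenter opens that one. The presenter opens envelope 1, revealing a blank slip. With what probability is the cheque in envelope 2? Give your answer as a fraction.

Condition on the true location of the cheque.
If it is in envelope 1 (prior 1/3): the presenter opened envelope 1, so this case is ruled out; weight (1/3)·0 = 0.
If it is in envelope 2 (prior 1/3): envelope 3 is available but not opened, probability 2/5; weight (1/3)·(2/5) = 2/15.
If it is in envelope 3 (prior 1/3): only envelope 1 is available, probability 1; weight (1/3)·1 = 1/3.
The weights sum to 7/15.
So P(the cheque in envelope 2 | the presenter opened envelope 1) = (2/15) / (7/15) = 2/7.

2/7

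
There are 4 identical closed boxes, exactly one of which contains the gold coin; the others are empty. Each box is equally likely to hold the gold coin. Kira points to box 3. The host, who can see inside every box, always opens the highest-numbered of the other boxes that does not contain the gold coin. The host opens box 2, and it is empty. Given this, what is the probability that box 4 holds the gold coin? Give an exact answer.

Condition on the true location of the gold coin.
If it is in either of boxes 1 and 3 (prior 1/4 each): the host would have opened box 4 instead, probability 0; weight (1/4)·0 = 0 each.
If it is in box 2 (prior 1/4): the host opened box 2, so this case is ruled out; weight (1/4)·0 = 0.
If it is in box 4 (prior 1/4): box 2 is the highest-numbered option available, probability 1; weight (1/4)·1 = 1/4.
The weights sum to 1/4.
So P(the gold coin in box 4 | the host opened box 2) = (1/4) / (1/4) = 1.

1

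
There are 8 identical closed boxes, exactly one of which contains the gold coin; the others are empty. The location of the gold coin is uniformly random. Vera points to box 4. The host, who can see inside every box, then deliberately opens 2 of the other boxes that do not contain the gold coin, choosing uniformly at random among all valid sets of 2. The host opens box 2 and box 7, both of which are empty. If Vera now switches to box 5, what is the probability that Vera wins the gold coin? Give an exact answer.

Condition on the true location of the gold coin.
If it is in any of boxes 1, 3, 5, 6, and 8 (prior 1/8 each): the host has 15 equally likely choices, so probability 1/15; weight (1/8)·(1/15) = 1/120 each.
If it is in either of boxes 2 and 7 (prior 1/8 each): that box was opened and seen not to hold the prize — ruled out; weight (1/8)·0 = 0 each.
If it is in box 4 (prior 1/8): the host has 21 equally likely choices, so probability 1/21; weight (1/8)·(1/21) = 1/168.
The weights sum to 1/21.
So P(the gold coin in box 5 | the host opened box 2 and box 7) = (1/120) / (1/21) = 7/40.

7/40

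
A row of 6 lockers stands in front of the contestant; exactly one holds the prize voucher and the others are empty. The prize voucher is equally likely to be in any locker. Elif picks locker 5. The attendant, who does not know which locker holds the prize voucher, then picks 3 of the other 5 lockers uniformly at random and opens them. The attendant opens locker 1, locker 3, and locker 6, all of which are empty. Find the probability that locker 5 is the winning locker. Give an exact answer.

1/3

Consider each possible location of the prize voucher in turn.
If it is in any of lockers 1, 3, and 6 (prior 1/6 each): that locker was opened and seen not to hold the prize — ruled out; weight (1/6)·0 = 0 each.
If it is in any of lockers 2, 4, and 5 (prior 1/6 each): the attendant picks exactly this set with probability 1/10 regardless, and none is the prize; weight (1/6)·(1/10) = 1/60 each.
The weights sum to 1/20.
So P(the prize voucher in locker 5 | the attendant opened locker 1, locker 3, and locker 6) = (1/60) / (1/20) = 1/3.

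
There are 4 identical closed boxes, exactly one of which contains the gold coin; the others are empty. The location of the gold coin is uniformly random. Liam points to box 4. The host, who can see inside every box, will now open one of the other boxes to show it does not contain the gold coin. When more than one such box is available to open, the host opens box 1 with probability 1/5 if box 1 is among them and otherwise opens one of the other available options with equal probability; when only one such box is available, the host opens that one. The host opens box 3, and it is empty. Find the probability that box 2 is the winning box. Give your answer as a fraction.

Consider each possible location of the gold coin in turn.
If it is in box 1 (prior 1/4): box 1 holds the prize so is unavailable; the host chooses uniformly among the 2 others, probability 1/2; weight (1/4)·(1/2) = 1/8.
If it is in box 2 (prior 1/4): box 1 is available but not opened, probability 4/5; weight (1/4)·(4/5) = 1/5.
If it is in box 3 (prior 1/4): the host opened box 3, so this case is ruled out; weight (1/4)·0 = 0.
If it is in box 4 (prior 1/4): box 1 is available but not opened; box 3 gets probability (1 − 1/5)/2 = 2/5; weight (1/4)·(2/5) = 1/10.
The weights sum to 17/40.
So P(the gold coin in box 2 | the host opened box 3) = (1/5) / (17/40) = 8/17.

8/17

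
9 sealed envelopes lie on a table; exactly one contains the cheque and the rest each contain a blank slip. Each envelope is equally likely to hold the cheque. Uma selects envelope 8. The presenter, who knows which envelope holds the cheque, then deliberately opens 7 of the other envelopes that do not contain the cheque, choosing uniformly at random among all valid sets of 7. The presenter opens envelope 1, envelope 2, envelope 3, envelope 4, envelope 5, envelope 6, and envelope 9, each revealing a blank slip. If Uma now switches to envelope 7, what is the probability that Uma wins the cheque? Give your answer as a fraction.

Condition on the true location of the cheque.
If it is in any of envelopes 1, 2, 3, 4, 5, 6, and 9 (prior 1/9 each): that envelope was opened and seen not to hold the prize — ruled out; weight (1/9)·0 = 0 each.
If it is in envelope 7 (prior 1/9): the presenter has no choice, probability 1; weight (1/9)·1 = 1/9.
If it is in envelope 8 (prior 1/9): the presenter has 8 equally likely choices, so probability 1/8; weight (1/9)·(1/8) = 1/72.
The weights sum to 1/8.
So P(the cheque in envelope 7 | the presenter opened envelope 1, envelope 2, envelope 3, envelope 4, envelope 5, envelope 6, and envelope 9) = (1/9) / (1/8) = 8/9.

8/9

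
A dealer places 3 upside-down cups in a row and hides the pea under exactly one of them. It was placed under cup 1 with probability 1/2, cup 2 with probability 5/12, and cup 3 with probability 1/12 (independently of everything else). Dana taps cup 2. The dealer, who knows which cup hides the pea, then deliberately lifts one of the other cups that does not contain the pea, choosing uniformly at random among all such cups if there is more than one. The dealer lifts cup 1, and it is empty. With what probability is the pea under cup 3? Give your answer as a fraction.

2/7

Consider each possible location of the pea in turn.
If it is under cup 1 (prior 1/2): the dealer opened cup 1, so this case is ruled out; weight (1/2)·0 = 0.
If it is under cup 2 (prior 5/12): the dealer has 2 equally likely choices, so probability 1/2; weight (5/12)·(1/2) = 5/24.
If it is under cup 3 (prior 1/12): the dealer has no choice, probability 1; weight (1/12)·1 = 1/12.
The weights sum to 7/24.
So P(the pea under cup 3 | the dealer opened cup 1) = (1/12) / (7/24) = 2/7.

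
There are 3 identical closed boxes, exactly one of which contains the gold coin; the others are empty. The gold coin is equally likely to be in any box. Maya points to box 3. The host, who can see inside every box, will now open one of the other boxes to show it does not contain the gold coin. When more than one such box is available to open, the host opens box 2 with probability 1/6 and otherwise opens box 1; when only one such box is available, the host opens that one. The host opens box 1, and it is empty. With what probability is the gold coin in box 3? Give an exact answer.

Apply Bayes' rule, conditioning on where the gold coin actually is.
If it is in box 1 (prior 1/3): the host opened box 1, so this case is ruled out; weight (1/3)·0 = 0.
If it is in box 2 (prior 1/3): only box 1 is available, probability 1; weight (1/3)·1 = 1/3.
If it is in box 3 (prior 1/3): box 2 is available but not opened, probability 5/6; weight (1/3)·(5/6) = 5/18.
The weights sum to 11/18.
So P(the gold coin in box 3 | the host opened box 1) = (5/18) / (11/18) = 5/11.

5/11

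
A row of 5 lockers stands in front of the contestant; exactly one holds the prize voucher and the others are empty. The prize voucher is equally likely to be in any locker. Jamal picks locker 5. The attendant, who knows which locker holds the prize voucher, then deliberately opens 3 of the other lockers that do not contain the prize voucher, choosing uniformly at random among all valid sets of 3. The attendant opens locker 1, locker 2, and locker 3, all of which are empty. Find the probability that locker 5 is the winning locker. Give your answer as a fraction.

Condition on the true location of the prize voucher.
If it is in any of lockers 1, 2, and 3 (prior 1/5 each): that locker was opened and seen not to hold the prize — ruled out; weight (1/5)·0 = 0 each.
If it is in locker 4 (prior 1/5): the attendant has no choice, probability 1; weight (1/5)·1 = 1/5.
If it is in locker 5 (prior 1/5): the attendant has 4 equally likely choices, so probability 1/4; weight (1/5)·(1/4) = 1/20.
The weights sum to 1/4.
So P(the prize voucher in locker 5 | the attendant opened locker 1, locker 2, and locker 3) = (1/20) / (1/4) = 1/5.

1/5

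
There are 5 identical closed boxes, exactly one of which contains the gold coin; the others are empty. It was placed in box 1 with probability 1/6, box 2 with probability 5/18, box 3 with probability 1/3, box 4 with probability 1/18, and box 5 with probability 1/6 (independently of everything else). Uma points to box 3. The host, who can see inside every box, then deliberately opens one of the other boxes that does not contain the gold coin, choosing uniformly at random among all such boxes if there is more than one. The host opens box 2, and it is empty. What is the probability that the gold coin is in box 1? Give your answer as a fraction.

6/23

Consider each possible location of the gold coin in turn.
If it is in either of boxes 1 and 5 (prior 1/6 each): the host has 3 equally likely choices, so probability 1/3; weight (1/6)·(1/3) = 1/18 each.
If it is in box 2 (prior 5/18): the host opened box 2, so this case is ruled out; weight (5/18)·0 = 0.
If it is in box 3 (prior 1/3): the host has 4 equally likely choices, so probability 1/4; weight (1/3)·(1/4) = 1/12.
If it is in box 4 (prior 1/18): the host has 3 equally likely choices, so probability 1/3; weight (1/18)·(1/3) = 1/54.
The weights sum to 23/108.
So P(the gold coin in box 1 | the host opened box 2) = (1/18) / (23/108) = 6/23.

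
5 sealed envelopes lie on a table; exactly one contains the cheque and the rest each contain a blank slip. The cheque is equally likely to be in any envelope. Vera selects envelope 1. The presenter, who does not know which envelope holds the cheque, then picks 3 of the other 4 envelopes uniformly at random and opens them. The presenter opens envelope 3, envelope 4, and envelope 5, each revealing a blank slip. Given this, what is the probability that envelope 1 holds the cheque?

Because the presenter chose which envelopes to open without knowing where the cheque is, the choice is independent of the prize location. Learning that none of the 3 opened envelopes holds the cheque simply rules out those 3 locations and leaves the remaining 2 envelopes still equally likely by symmetry.
So P(the cheque in envelope 1) = 1/2.

1/2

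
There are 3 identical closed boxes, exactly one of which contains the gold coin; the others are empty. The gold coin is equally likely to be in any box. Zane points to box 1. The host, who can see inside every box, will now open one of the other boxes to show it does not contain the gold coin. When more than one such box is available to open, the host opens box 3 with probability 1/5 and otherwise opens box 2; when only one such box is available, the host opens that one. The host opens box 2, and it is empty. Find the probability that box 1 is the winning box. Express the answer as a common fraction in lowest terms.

4/9

Consider each possible location of the gold coin in turn.
If it is in box 1 (prior 1/3): box 3 is available but not opened, probability 4/5; weight (1/3)·(4/5) = 4/15.
If it is in box 2 (prior 1/3): the host opened box 2, so this case is ruled out; weight (1/3)·0 = 0.
If it is in box 3 (prior 1/3): only box 2 is available, probability 1; weight (1/3)·1 = 1/3.
The weights sum to 3/5.
So P(the gold coin in box 1 | the host opened box 2) = (4/15) / (3/5) = 4/9.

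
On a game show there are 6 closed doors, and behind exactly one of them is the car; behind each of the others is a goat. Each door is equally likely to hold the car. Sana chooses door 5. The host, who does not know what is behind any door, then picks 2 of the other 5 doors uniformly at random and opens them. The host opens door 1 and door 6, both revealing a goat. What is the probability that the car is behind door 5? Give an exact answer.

Apply Bayes' rule, conditioning on where the car actually is.
If it is behind either of doors 1 and 6 (prior 1/6 each): that door was opened and seen not to hold the prize — ruled out; weight (1/6)·0 = 0 each.
If it is behind any of doors 2, 3, 4, and 5 (prior 1/6 each): the host picks exactly this set with probability 1/10 regardless, and none is the prize; weight (1/6)·(1/10) = 1/60 each.
The weights sum to 1/15.
So P(the car behind door 5 | the host opened door 1 and door 6) = (1/60) / (1/15) = 1/4.

1/4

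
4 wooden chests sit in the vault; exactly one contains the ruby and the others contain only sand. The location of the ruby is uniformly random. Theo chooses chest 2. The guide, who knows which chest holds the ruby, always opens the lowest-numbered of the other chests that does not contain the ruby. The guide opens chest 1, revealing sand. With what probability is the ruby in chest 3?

Consider each possible location of the ruby in turn.
If it is in chest 1 (prior 1/4): the guide opened chest 1, so this case is ruled out; weight (1/4)·0 = 0.
If it is in any of chests 2, 3, and 4 (prior 1/4 each): chest 1 is the lowest-numbered option available, probability 1; weight (1/4)·1 = 1/4 each.
The weights sum to 3/4.
So P(the ruby in chest 3 | the guide opened chest 1) = (1/4) / (3/4) = 1/3.

1/3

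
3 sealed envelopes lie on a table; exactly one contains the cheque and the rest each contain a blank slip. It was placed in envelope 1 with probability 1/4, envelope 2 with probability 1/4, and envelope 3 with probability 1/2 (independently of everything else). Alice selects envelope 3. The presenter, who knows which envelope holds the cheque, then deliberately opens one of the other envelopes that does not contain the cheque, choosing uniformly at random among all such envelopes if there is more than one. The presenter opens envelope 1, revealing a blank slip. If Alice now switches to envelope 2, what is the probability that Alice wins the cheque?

1/2

Condition on the true location of the cheque.
If it is in envelope 1 (prior 1/4): the presenter opened envelope 1, so this case is ruled out; weight (1/4)·0 = 0.
If it is in envelope 2 (prior 1/4): the presenter has no choice, probability 1; weight (1/4)·1 = 1/4.
If it is in envelope 3 (prior 1/2): the presenter has 2 equally likely choices, so probability 1/2; weight (1/2)·(1/2) = 1/4.
The weights sum to 1/2.
So P(the cheque in envelope 2 | the presenter opened envelope 1) = (1/4) / (1/2) = 1/2.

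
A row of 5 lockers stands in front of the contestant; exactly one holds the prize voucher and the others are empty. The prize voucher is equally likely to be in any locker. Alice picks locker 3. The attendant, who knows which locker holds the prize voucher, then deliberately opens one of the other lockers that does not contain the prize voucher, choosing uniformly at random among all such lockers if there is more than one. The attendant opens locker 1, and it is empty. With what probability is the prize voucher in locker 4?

Condition on the true location of the prize voucher.
If it is in locker 1 (prior 1/5): the attendant opened locker 1, so this case is ruled out; weight (1/5)·0 = 0.
If it is in any of lockers 2, 4, and 5 (prior 1/5 each): the attendant has 3 equally likely choices, so probability 1/3; weight (1/5)·(1/3) = 1/15 each.
If it is in locker 3 (prior 1/5): the attendant has 4 equally likely choices, so probability 1/4; weight (1/5)·(1/4) = 1/20.
The weights sum to 1/4.
So P(the prize voucher in locker 4 | the attendant opened locker 1) = (1/15) / (1/4) = 4/15.

4/15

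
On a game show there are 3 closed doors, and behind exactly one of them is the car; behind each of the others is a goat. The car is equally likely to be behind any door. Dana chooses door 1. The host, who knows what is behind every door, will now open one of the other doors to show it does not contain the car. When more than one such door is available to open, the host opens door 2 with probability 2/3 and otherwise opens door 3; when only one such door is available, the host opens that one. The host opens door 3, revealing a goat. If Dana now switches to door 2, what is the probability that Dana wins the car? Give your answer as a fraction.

Consider each possible location of the car in turn.
If it is behind door 1 (prior 1/3): door 2 is available but not opened, probability 1/3; weight (1/3)·(1/3) = 1/9.
If it is behind door 2 (prior 1/3): only door 3 is available, probability 1; weight (1/3)·1 = 1/3.
If it is behind door 3 (prior 1/3): the host opened door 3, so this case is ruled out; weight (1/3)·0 = 0.
The weights sum to 4/9.
So P(the car behind door 2 | the host opened door 3) = (1/3) / (4/9) = 3/4.

3/4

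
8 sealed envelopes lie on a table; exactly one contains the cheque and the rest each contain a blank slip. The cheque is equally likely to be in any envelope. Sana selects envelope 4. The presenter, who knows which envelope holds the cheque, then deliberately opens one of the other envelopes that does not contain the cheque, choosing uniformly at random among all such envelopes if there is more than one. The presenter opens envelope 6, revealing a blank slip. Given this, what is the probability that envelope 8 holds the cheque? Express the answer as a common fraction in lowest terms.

7/48

Condition on the true location of the cheque.
If it is in any of envelopes 1, 2, 3, 5, 7, and 8 (prior 1/8 each): the presenter has 6 equally likely choices, so probability 1/6; weight (1/8)·(1/6) = 1/48 each.
If it is in envelope 4 (prior 1/8): the presenter has 7 equally likely choices, so probability 1/7; weight (1/8)·(1/7) = 1/56.
If it is in envelope 6 (prior 1/8): the presenter opened envelope 6, so this case is ruled out; weight (1/8)·0 = 0.
The weights sum to 1/7.
So P(the cheque in envelope 8 | the presenter opened envelope 6) = (1/48) / (1/7) = 7/48.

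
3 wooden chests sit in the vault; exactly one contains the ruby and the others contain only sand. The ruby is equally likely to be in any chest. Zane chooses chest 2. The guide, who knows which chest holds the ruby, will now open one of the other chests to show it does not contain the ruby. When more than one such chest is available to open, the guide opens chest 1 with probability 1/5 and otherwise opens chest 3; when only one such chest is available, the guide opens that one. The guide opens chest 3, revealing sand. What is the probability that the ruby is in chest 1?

Apply Bayes' rule, conditioning on where the ruby actually is.
If it is in chest 1 (prior 1/3): only chest 3 is available, probability 1; weight (1/3)·1 = 1/3.
If it is in chest 2 (prior 1/3): chest 1 is available but not opened, probability 4/5; weight (1/3)·(4/5) = 4/15.
If it is in chest 3 (prior 1/3): the guide opened chest 3, so this case is ruled out; weight (1/3)·0 = 0.
The weights sum to 3/5.
So P(the ruby in chest 1 | the guide opened chest 3) = (1/3) / (3/5) = 5/9.

5/9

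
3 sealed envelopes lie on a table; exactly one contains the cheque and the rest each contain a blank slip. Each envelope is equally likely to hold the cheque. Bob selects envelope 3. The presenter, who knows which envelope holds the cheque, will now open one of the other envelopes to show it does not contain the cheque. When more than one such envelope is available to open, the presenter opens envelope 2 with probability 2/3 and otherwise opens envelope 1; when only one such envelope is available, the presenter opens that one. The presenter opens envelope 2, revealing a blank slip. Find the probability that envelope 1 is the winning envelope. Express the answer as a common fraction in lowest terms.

Apply Bayes' rule, conditioning on where the cheque actually is.
If it is in envelope 1 (prior 1/3): only envelope 2 is available, probability 1; weight (1/3)·1 = 1/3.
If it is in envelope 2 (prior 1/3): the presenter opened envelope 2, so this case is ruled out; weight (1/3)·0 = 0.
If it is in envelope 3 (prior 1/3): envelope 2 is available, opened with probability 2/3; weight (1/3)·(2/3) = 2/9.
The weights sum to 5/9.
So P(the cheque in envelope 1 | the presenter opened envelope 2) = (1/3) / (5/9) = 3/5.

3/5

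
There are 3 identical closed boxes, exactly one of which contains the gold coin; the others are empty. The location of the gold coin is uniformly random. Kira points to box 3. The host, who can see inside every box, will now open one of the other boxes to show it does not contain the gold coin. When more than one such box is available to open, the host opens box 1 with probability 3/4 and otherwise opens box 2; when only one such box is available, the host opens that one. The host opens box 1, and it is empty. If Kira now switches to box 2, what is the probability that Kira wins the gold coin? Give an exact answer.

4/7

Condition on the true location of the gold coin.
If it is in box 1 (prior 1/3): the host opened box 1, so this case is ruled out; weight (1/3)·0 = 0.
If it is in box 2 (prior 1/3): only box 1 is available, probability 1; weight (1/3)·1 = 1/3.
If it is in box 3 (prior 1/3): box 1 is available, opened with probability 3/4; weight (1/3)·(3/4) = 1/4.
The weights sum to 7/12.
So P(the gold coin in box 2 | the host opened box 1) = (1/3) / (7/12) = 4/7.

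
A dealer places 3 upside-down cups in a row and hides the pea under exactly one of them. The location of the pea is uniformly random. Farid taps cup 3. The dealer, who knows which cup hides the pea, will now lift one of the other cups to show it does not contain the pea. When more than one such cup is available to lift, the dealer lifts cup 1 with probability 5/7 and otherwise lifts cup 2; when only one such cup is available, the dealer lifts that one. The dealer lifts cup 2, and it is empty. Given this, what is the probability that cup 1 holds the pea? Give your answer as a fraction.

Condition on the true location of the pea.
If it is under cup 1 (prior 1/3): only cup 2 is available, probability 1; weight (1/3)·1 = 1/3.
If it is under cup 2 (prior 1/3): the dealer opened cup 2, so this case is ruled out; weight (1/3)·0 = 0.
If it is under cup 3 (prior 1/3): cup 1 is available but not opened, probability 2/7; weight (1/3)·(2/7) = 2/21.
The weights sum to 3/7.
So P(the pea under cup 1 | the dealer opened cup 2) = (1/3) / (3/7) = 7/9.

7/9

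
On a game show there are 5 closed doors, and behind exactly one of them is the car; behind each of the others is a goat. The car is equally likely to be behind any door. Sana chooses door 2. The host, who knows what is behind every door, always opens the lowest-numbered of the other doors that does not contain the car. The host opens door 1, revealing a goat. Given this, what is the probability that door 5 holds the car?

1/4

Apply Bayes' rule, conditioning on where the car actually is.
If it is behind door 1 (prior 1/5): the host opened door 1, so this case is ruled out; weight (1/5)·0 = 0.
If it is behind any of doors 2, 3, 4, and 5 (prior 1/5 each): door 1 is the lowest-numbered option available, probability 1; weight (1/5)·1 = 1/5 each.
The weights sum to 4/5.
So P(the car behind door 5 | the host opened door 1) = (1/5) / (4/5) = 1/4.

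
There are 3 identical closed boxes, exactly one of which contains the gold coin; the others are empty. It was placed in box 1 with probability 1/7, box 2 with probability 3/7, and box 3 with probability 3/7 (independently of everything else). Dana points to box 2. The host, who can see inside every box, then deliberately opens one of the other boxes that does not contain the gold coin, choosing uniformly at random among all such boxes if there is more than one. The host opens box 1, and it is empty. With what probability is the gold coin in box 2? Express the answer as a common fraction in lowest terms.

Condition on the true location of the gold coin.
If it is in box 1 (prior 1/7): the host opened box 1, so this case is ruled out; weight (1/7)·0 = 0.
If it is in box 2 (prior 3/7): the host has 2 equally likely choices, so probability 1/2; weight (3/7)·(1/2) = 3/14.
If it is in box 3 (prior 3/7): the host has no choice, probability 1; weight (3/7)·1 = 3/7.
The weights sum to 9/14.
So P(the gold coin in box 2 | the host opened box 1) = (3/14) / (9/14) = 1/3.

1/3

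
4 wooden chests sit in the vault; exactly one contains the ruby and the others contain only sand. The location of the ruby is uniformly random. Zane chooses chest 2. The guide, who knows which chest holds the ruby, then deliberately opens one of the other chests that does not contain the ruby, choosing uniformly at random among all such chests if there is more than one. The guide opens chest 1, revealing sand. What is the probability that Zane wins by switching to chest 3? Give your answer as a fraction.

Consider each possible location of the ruby in turn.
If it is in chest 1 (prior 1/4): the guide opened chest 1, so this case is ruled out; weight (1/4)·0 = 0.
If it is in chest 2 (prior 1/4): the guide has 3 equally likely choices, so probability 1/3; weight (1/4)·(1/3) = 1/12.
If it is in either of chests 3 and 4 (prior 1/4 each): the guide has 2 equally likely choices, so probability 1/2; weight (1/4)·(1/2) = 1/8 each.
The weights sum to 1/3.
So P(the ruby in chest 3 | the guide opened chest 1) = (1/8) / (1/3) = 3/8.

3/8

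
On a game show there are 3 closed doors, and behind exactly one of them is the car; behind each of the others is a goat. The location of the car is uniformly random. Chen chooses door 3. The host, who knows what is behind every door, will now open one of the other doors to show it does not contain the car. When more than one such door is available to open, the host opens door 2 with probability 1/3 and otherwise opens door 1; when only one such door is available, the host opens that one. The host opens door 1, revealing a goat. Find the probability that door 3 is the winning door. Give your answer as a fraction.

2/5

Apply Bayes' rule, conditioning on where the car actually is.
If it is behind door 1 (prior 1/3): the host opened door 1, so this case is ruled out; weight (1/3)·0 = 0.
If it is behind door 2 (prior 1/3): only door 1 is available, probability 1; weight (1/3)·1 = 1/3.
If it is behind door 3 (prior 1/3): door 2 is available but not opened, probability 2/3; weight (1/3)·(2/3) = 2/9.
The weights sum to 5/9.
So P(the car behind door 3 | the host opened door 1) = (2/9) / (5/9) = 2/5.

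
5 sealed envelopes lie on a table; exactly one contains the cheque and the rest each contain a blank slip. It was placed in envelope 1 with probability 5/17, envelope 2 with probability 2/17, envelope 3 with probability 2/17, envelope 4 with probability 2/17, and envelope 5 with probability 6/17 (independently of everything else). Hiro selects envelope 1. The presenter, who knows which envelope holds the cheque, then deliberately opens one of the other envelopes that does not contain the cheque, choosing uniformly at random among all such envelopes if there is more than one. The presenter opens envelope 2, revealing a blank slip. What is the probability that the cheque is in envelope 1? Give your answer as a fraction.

3/11

Apply Bayes' rule, conditioning on where the cheque actually is.
If it is in envelope 1 (prior 5/17): the presenter has 4 equally likely choices, so probability 1/4; weight (5/17)·(1/4) = 5/68.
If it is in envelope 2 (prior 2/17): the presenter opened envelope 2, so this case is ruled out; weight (2/17)·0 = 0.
If it is in either of envelopes 3 and 4 (prior 2/17 each): the presenter has 3 equally likely choices, so probability 1/3; weight (2/17)·(1/3) = 2/51 each.
If it is in envelope 5 (prior 6/17): the presenter has 3 equally likely choices, so probability 1/3; weight (6/17)·(1/3) = 2/17.
The weights sum to 55/204.
So P(the cheque in envelope 1 | the presenter opened envelope 2) = (5/68) / (55/204) = 3/11.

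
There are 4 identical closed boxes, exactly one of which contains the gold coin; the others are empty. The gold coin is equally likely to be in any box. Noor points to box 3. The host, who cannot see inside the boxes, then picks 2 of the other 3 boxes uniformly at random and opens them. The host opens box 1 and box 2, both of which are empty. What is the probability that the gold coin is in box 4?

1/2

Consider each possible location of the gold coin in turn.
If it is in either of boxes 1 and 2 (prior 1/4 each): that box was opened and seen not to hold the prize — ruled out; weight (1/4)·0 = 0 each.
If it is in either of boxes 3 and 4 (prior 1/4 each): the host picks exactly this set with probability 1/3 regardless, and none is the prize; weight (1/4)·(1/3) = 1/12 each.
The weights sum to 1/6.
So P(the gold coin in box 4 | the host opened box 1 and box 2) = (1/12) / (1/6) = 1/2.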